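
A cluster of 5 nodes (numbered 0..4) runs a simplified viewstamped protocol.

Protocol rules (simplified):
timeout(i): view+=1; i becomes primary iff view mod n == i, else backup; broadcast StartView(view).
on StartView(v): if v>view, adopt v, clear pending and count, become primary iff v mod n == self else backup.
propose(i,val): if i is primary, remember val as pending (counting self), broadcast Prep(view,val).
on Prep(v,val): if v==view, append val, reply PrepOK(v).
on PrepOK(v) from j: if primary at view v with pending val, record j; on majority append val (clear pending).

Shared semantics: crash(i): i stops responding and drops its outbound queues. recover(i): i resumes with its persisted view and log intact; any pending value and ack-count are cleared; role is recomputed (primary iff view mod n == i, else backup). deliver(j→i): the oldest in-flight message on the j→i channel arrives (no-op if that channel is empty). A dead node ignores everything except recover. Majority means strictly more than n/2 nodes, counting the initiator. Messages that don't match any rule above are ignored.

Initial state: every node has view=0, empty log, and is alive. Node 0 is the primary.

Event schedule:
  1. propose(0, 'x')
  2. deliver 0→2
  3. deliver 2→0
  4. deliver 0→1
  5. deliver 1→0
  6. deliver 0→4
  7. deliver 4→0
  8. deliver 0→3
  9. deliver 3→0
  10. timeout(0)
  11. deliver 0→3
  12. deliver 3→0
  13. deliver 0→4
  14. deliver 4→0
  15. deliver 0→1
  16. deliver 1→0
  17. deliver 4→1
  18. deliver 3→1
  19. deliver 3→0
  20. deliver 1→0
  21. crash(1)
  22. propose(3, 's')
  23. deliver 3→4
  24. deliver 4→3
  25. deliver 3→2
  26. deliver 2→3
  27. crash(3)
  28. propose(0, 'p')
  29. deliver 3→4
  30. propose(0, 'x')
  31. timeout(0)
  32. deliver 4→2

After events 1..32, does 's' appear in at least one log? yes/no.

e1 propose(0,'x'): ·
e2 deliver 0→2: 2[back,v=0,x]
e3 deliver 2→0: ·
e4 deliver 0→1: 1[back,v=0,x]
e5 deliver 1→0: 0[prim,v=0,x]
e6 deliver 0→4: 4[back,v=0,x]
e7 deliver 4→0: ·
e8 deliver 0→3: 3[back,v=0,x]
e9 deliver 3→0: ·
e10 timeout(0): 0[back,v=1,x]
e11 deliver 0→3: 3[back,v=1,x]
e12 deliver 3→0: ·
e13 deliver 0→4: 4[back,v=1,x]
e14 deliver 4→0: ·
e15 deliver 0→1: 1[prim,v=1,x]
e16 deliver 1→0: ·
e17 deliver 4→1: ·
e18 deliver 3→1: ·
e19 deliver 3→0: ·
e20 deliver 1→0: ·
e21 crash(1): 1[✗prim,v=1,x]
e22 propose(3,'s'): ·
e23 deliver 3→4: ·
e24 deliver 4→3: ·
e25 deliver 3→2: ·
e26 deliver 2→3: ·
e27 crash(3): 3[✗back,v=1,x]
e28 propose(0,'p'): ·
e29 deliver 3→4: ·
e30 propose(0,'x'): ·
e31 timeout(0): 0[back,v=2,x]
e32 deliver 4→2: ·

no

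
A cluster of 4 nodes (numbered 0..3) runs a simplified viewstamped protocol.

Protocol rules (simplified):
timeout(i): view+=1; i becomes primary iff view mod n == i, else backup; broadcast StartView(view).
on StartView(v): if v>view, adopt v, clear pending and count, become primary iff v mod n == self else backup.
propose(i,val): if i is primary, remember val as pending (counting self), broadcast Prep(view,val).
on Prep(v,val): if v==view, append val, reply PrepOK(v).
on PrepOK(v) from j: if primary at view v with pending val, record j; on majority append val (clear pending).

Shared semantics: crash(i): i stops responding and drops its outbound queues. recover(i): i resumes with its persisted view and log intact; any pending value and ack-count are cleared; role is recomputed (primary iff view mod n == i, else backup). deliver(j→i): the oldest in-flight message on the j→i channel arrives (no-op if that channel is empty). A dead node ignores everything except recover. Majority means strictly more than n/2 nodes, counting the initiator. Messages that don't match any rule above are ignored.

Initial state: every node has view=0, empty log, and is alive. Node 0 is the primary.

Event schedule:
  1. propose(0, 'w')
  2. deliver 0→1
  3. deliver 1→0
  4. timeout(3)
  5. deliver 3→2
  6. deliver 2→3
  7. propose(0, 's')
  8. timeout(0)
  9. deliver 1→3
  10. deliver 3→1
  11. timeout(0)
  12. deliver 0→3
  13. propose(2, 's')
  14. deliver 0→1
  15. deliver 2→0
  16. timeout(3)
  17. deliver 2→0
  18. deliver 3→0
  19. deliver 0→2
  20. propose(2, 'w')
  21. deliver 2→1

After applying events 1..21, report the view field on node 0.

[1] propose(0,'w') → ∅
[2] deliver 0→1 → N1(back v0 [w])
[3] deliver 1→0 → ∅
[4] timeout(3) → N3(back v1 [-])
[5] deliver 3→2 → N2(back v1 [-])
[6] deliver 2→3 → ∅
[7] propose(0,'s') → ∅
[8] timeout(0) → N0(back v1 [-])
[9] deliver 1→3 → ∅
[10] deliver 3→1 → N1(prim v1 [w])
[11] timeout(0) → N0(back v2 [-])
[12] deliver 0→3 → ∅
[13] propose(2,'s') → ∅
[14] deliver 0→1 → ∅
[15] deliver 2→0 → ∅
[16] timeout(3) → N3(back v2 [-])
[17] deliver 2→0 → ∅
[18] deliver 3→0 → ∅
[19] deliver 0→2 → ∅
[20] propose(2,'w') → ∅
[21] deliver 2→1 → ∅

2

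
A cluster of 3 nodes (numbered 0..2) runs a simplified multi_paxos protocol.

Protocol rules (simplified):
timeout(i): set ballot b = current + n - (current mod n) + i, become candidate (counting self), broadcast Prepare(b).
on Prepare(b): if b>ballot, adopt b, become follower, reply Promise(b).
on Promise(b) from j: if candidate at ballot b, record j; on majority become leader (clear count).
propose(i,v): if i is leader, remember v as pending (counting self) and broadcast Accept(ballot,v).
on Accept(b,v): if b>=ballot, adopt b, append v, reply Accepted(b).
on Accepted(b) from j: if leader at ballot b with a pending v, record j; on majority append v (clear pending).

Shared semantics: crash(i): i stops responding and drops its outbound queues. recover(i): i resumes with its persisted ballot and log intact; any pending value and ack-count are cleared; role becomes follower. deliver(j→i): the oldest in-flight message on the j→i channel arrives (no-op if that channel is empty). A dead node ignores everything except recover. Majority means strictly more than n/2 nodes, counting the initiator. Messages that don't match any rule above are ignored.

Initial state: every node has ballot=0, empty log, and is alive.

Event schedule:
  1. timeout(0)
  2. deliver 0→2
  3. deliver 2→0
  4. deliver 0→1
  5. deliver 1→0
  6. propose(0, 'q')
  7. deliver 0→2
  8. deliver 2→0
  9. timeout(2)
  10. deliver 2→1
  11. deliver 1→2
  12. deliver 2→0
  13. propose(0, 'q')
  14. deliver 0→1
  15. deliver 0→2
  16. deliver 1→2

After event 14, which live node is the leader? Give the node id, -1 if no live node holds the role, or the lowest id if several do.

2

after 1 — timeout(0): n0:cand/b3/[-]
after 2 — deliver 0→2: n2:foll/b3/[-]
after 3 — deliver 2→0: n0:lead/b3/[-]
after 4 — deliver 0→1: n1:foll/b3/[-]
after 5 — deliver 1→0: ·
after 6 — propose(0,'q'): ·
after 7 — deliver 0→2: n2:foll/b3/[q]
after 8 — deliver 2→0: n0:lead/b3/[q]
after 9 — timeout(2): n2:cand/b8/[q]
after 10 — deliver 2→1: n1:foll/b8/[-]
after 11 — deliver 1→2: n2:lead/b8/[q]
after 12 — deliver 2→0: n0:foll/b8/[q]
after 13 — propose(0,'q'): ·
after 14 — deliver 0→1: ·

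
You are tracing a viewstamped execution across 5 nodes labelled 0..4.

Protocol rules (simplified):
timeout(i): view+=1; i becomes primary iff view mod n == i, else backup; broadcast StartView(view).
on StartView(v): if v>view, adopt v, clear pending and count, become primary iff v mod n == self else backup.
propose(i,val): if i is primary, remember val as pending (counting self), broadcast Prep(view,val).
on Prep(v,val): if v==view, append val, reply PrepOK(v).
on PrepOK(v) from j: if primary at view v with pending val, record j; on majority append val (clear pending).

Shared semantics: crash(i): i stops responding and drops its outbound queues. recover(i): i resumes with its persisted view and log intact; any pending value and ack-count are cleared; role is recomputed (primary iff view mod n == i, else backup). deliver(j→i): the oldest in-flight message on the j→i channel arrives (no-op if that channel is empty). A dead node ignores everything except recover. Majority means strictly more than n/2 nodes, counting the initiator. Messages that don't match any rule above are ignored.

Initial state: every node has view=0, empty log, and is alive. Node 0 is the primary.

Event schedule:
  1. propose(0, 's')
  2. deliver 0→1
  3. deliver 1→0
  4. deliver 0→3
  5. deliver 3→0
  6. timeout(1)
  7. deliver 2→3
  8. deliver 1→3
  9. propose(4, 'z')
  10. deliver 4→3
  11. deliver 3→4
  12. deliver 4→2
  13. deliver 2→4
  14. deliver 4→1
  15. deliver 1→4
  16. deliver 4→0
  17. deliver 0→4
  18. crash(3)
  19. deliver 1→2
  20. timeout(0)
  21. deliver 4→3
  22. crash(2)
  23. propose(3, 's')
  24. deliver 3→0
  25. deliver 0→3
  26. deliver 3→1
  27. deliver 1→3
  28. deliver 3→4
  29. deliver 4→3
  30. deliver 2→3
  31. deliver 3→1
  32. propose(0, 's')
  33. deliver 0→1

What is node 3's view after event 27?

after 1 — propose(0,'s'): ·
after 2 — deliver 0→1: n1:back/v0/[s]
after 3 — deliver 1→0: ·
after 4 — deliver 0→3: n3:back/v0/[s]
after 5 — deliver 3→0: n0:prim/v0/[s]
after 6 — timeout(1): n1:prim/v1/[s]
after 7 — deliver 2→3: ·
after 8 — deliver 1→3: n3:back/v1/[s]
after 9 — propose(4,'z'): ·
after 10 — deliver 4→3: ·
after 11 — deliver 3→4: ·
after 12 — deliver 4→2: ·
after 13 — deliver 2→4: ·
after 14 — deliver 4→1: ·
after 15 — deliver 1→4: n4:back/v1/[-]
after 16 — deliver 4→0: ·
after 17 — deliver 0→4: ·
after 18 — crash(3): n3:✗back/v1/[s]
after 19 — deliver 1→2: n2:back/v1/[-]
after 20 — timeout(0): n0:back/v1/[s]
after 21 — deliver 4→3: ·
after 22 — crash(2): n2:✗back/v1/[-]
after 23 — propose(3,'s'): ·
after 24 — deliver 3→0: ·
after 25 — deliver 0→3: ·
after 26 — deliver 3→1: ·
after 27 — deliver 1→3: ·

1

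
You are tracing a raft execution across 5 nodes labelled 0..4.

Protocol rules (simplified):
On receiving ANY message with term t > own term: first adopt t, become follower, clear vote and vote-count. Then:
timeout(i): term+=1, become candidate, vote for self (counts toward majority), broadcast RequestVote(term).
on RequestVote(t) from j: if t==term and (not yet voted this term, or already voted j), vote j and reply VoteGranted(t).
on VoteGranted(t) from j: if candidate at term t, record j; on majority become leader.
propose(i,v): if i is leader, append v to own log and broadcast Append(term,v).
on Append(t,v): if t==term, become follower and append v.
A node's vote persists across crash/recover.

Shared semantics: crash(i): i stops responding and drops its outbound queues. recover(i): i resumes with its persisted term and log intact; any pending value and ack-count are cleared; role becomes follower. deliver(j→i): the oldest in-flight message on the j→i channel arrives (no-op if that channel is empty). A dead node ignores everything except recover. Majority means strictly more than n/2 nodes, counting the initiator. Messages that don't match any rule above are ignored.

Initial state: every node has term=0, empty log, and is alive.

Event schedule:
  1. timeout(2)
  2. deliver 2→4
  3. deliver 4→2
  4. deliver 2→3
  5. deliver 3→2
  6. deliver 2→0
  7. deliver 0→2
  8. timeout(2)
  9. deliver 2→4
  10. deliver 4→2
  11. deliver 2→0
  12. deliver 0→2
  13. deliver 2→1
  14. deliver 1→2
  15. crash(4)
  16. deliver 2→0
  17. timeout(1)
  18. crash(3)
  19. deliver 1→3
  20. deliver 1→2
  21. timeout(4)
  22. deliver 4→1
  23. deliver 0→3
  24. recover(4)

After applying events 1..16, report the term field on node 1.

1

1. timeout(2):  <2:cand t1 ->
2. deliver 2→4:  <4:foll t1 ->
3. deliver 4→2:  nop
4. deliver 2→3:  <3:foll t1 ->
5. deliver 3→2:  <2:lead t1 ->
6. deliver 2→0:  <0:foll t1 ->
7. deliver 0→2:  nop
8. timeout(2):  <2:cand t2 ->
9. deliver 2→4:  <4:foll t2 ->
10. deliver 4→2:  nop
11. deliver 2→0:  <0:foll t2 ->
12. deliver 0→2:  <2:lead t2 ->
13. deliver 2→1:  <1:foll t1 ->
14. deliver 1→2:  nop
15. crash(4):  <4:✗foll t2 ->
16. deliver 2→0:  nop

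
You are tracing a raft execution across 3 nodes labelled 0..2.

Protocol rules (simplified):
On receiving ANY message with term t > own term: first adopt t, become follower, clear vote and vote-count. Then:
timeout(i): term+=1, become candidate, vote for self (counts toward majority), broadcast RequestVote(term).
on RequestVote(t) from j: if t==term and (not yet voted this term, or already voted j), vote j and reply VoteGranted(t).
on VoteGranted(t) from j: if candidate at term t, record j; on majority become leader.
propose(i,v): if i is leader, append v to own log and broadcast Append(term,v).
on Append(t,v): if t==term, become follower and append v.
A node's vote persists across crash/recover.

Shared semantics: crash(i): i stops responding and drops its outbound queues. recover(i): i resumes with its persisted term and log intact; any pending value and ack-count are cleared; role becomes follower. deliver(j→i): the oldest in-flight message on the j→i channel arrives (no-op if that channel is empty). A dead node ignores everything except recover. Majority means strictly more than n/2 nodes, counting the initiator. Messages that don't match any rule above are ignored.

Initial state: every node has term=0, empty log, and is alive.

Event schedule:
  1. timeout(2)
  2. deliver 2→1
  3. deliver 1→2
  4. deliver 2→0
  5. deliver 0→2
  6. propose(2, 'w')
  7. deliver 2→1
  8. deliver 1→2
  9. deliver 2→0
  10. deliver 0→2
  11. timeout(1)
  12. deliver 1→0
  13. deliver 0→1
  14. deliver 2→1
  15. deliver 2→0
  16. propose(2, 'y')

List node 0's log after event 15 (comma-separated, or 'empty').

w

e1 timeout(2): 2[cand,t=1,-]
e2 deliver 2→1: 1[foll,t=1,-]
e3 deliver 1→2: 2[lead,t=1,-]
e4 deliver 2→0: 0[foll,t=1,-]
e5 deliver 0→2: ·
e6 propose(2,'w'): 2[lead,t=1,w]
e7 deliver 2→1: 1[foll,t=1,w]
e8 deliver 1→2: ·
e9 deliver 2→0: 0[foll,t=1,w]
e10 deliver 0→2: ·
e11 timeout(1): 1[cand,t=2,w]
e12 deliver 1→0: 0[foll,t=2,w]
e13 deliver 0→1: 1[lead,t=2,w]
e14 deliver 2→1: ·
e15 deliver 2→0: ·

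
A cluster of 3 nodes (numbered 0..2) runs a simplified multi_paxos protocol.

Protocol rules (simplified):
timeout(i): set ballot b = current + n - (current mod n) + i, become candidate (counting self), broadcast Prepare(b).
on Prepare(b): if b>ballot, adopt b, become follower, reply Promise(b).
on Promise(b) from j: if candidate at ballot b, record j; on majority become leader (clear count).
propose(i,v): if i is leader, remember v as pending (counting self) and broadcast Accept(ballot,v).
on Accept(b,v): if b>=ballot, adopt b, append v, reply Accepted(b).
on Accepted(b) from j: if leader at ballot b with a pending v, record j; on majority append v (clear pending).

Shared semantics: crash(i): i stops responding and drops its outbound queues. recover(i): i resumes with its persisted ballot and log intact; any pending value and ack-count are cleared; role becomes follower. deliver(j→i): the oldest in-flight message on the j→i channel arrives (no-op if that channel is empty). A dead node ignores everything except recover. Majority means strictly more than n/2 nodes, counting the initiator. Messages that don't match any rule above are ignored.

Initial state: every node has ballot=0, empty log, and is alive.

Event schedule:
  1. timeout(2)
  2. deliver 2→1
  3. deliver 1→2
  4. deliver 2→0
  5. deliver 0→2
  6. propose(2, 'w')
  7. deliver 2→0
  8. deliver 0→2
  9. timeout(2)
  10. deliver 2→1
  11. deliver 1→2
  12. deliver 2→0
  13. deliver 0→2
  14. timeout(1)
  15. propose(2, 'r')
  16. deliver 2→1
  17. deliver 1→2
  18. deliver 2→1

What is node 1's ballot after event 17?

step 1 timeout(2): 2={cand,b=5,log=-}
step 2 deliver 2→1: 1={foll,b=5,log=-}
step 3 deliver 1→2: 2={lead,b=5,log=-}
step 4 deliver 2→0: 0={foll,b=5,log=-}
step 5 deliver 0→2: —
step 6 propose(2,'w'): —
step 7 deliver 2→0: 0={foll,b=5,log=w}
step 8 deliver 0→2: 2={lead,b=5,log=w}
step 9 timeout(2): 2={cand,b=8,log=w}
step 10 deliver 2→1: 1={foll,b=5,log=w}
step 11 deliver 1→2: —
step 12 deliver 2→0: 0={foll,b=8,log=w}
step 13 deliver 0→2: 2={lead,b=8,log=w}
step 14 timeout(1): 1={cand,b=7,log=w}
step 15 propose(2,'r'): —
step 16 deliver 2→1: 1={foll,b=8,log=w}
step 17 deliver 1→2: —

8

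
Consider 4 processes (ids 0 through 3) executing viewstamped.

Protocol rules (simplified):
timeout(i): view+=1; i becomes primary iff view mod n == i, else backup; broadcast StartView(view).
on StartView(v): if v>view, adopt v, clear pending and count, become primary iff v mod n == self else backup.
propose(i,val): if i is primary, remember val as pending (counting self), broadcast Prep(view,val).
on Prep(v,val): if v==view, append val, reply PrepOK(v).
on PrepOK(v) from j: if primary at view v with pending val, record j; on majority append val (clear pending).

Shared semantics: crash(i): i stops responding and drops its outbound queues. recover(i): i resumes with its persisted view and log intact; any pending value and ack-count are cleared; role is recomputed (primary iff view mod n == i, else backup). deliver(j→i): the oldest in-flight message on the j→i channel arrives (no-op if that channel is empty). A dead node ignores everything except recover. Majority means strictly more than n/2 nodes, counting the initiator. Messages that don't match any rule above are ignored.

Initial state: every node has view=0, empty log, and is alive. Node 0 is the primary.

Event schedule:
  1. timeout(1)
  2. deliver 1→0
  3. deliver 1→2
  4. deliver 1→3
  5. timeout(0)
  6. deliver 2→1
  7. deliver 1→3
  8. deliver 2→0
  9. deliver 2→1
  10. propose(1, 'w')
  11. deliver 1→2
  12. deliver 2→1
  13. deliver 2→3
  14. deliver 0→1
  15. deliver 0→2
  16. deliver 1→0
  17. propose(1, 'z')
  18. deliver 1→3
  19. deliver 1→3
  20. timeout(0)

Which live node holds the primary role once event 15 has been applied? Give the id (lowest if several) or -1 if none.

2

e1 timeout(1): 1[prim,v=1,-]
e2 deliver 1→0: 0[back,v=1,-]
e3 deliver 1→2: 2[back,v=1,-]
e4 deliver 1→3: 3[back,v=1,-]
e5 timeout(0): 0[back,v=2,-]
e6 deliver 2→1: ·
e7 deliver 1→3: ·
e8 deliver 2→0: ·
e9 deliver 2→1: ·
e10 propose(1,'w'): ·
e11 deliver 1→2: 2[back,v=1,w]
e12 deliver 2→1: ·
e13 deliver 2→3: ·
e14 deliver 0→1: 1[back,v=2,-]
e15 deliver 0→2: 2[prim,v=2,w]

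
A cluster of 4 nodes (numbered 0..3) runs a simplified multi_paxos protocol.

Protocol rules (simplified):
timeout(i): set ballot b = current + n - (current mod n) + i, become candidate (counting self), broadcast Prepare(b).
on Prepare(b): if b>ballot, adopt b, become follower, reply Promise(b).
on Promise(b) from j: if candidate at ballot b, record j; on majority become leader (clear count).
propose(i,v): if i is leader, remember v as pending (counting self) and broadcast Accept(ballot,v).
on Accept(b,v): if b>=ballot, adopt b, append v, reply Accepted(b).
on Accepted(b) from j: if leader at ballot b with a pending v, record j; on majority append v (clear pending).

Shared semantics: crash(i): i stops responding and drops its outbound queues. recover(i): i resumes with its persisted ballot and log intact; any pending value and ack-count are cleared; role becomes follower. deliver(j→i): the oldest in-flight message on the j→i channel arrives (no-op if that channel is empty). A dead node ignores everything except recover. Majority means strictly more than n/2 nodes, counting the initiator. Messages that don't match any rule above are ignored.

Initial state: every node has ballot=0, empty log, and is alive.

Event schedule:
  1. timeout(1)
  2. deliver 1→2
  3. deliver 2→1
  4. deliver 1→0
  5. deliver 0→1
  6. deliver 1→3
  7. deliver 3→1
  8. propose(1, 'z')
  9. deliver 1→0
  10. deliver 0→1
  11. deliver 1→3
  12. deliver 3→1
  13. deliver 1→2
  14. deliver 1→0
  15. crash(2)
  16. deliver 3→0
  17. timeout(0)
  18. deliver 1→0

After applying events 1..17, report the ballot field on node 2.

5

1. timeout(1):  <1:cand b5 ->
2. deliver 1→2:  <2:foll b5 ->
3. deliver 2→1:  nop
4. deliver 1→0:  <0:foll b5 ->
5. deliver 0→1:  <1:lead b5 ->
6. deliver 1→3:  <3:foll b5 ->
7. deliver 3→1:  nop
8. propose(1,'z'):  nop
9. deliver 1→0:  <0:foll b5 z>
10. deliver 0→1:  nop
11. deliver 1→3:  <3:foll b5 z>
12. deliver 3→1:  <1:lead b5 z>
13. deliver 1→2:  <2:foll b5 z>
14. deliver 1→0:  nop
15. crash(2):  <2:✗foll b5 z>
16. deliver 3→0:  nop
17. timeout(0):  <0:cand b8 z>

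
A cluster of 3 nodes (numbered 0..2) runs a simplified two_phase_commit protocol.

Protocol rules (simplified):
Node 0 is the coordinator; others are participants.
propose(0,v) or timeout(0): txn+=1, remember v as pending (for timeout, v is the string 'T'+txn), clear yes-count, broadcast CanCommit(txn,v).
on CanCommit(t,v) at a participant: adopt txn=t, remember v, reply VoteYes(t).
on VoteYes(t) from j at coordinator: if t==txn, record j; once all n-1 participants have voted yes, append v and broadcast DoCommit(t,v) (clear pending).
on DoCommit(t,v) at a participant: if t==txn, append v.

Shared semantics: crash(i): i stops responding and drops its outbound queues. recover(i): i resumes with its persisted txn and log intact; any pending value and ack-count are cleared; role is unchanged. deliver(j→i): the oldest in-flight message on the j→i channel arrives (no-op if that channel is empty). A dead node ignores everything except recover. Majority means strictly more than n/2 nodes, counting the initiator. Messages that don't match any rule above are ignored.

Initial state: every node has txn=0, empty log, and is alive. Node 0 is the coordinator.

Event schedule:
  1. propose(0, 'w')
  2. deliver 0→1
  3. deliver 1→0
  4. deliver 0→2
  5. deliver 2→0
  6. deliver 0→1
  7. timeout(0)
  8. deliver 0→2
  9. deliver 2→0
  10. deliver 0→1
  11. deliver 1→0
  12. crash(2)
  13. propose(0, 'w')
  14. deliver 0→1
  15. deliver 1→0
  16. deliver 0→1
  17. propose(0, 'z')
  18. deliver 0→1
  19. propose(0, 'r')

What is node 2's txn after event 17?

step 1 propose(0,'w'): 0={coor,t=1,log=-}
step 2 deliver 0→1: 1={part,t=1,log=-}
step 3 deliver 1→0: —
step 4 deliver 0→2: 2={part,t=1,log=-}
step 5 deliver 2→0: 0={coor,t=1,log=w}
step 6 deliver 0→1: 1={part,t=1,log=w}
step 7 timeout(0): 0={coor,t=2,log=w}
step 8 deliver 0→2: 2={part,t=1,log=w}
step 9 deliver 2→0: —
step 10 deliver 0→1: 1={part,t=2,log=w}
step 11 deliver 1→0: —
step 12 crash(2): 2={✗part,t=1,log=w}
step 13 propose(0,'w'): 0={coor,t=3,log=w}
step 14 deliver 0→1: 1={part,t=3,log=w}
step 15 deliver 1→0: —
step 16 deliver 0→1: —
step 17 propose(0,'z'): 0={coor,t=4,log=w}

1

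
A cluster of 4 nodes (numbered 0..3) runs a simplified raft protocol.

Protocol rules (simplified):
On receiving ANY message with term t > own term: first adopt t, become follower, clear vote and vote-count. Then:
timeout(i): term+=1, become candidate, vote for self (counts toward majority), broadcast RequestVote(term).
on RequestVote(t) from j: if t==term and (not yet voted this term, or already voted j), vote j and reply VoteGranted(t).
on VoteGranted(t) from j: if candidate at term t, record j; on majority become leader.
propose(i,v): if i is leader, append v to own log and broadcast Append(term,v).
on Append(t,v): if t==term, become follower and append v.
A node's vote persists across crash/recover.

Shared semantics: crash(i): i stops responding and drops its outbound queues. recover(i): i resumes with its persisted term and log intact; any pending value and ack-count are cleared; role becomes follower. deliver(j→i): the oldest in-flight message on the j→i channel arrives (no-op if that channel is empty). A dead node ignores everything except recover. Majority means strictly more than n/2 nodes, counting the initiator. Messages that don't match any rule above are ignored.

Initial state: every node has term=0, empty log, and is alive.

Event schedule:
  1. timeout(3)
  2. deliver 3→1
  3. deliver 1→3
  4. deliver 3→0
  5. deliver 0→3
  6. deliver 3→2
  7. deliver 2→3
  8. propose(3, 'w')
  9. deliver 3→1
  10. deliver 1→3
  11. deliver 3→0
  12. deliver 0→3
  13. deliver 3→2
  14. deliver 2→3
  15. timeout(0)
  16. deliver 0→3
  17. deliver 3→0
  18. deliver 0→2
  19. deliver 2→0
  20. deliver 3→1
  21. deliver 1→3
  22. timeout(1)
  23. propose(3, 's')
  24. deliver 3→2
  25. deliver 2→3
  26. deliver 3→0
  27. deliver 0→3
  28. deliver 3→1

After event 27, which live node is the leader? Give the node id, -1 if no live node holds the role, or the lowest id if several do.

step 1 timeout(3): 3={cand,t=1,log=-}
step 2 deliver 3→1: 1={foll,t=1,log=-}
step 3 deliver 1→3: —
step 4 deliver 3→0: 0={foll,t=1,log=-}
step 5 deliver 0→3: 3={lead,t=1,log=-}
step 6 deliver 3→2: 2={foll,t=1,log=-}
step 7 deliver 2→3: —
step 8 propose(3,'w'): 3={lead,t=1,log=w}
step 9 deliver 3→1: 1={foll,t=1,log=w}
step 10 deliver 1→3: —
step 11 deliver 3→0: 0={foll,t=1,log=w}
step 12 deliver 0→3: —
step 13 deliver 3→2: 2={foll,t=1,log=w}
step 14 deliver 2→3: —
step 15 timeout(0): 0={cand,t=2,log=w}
step 16 deliver 0→3: 3={foll,t=2,log=w}
step 17 deliver 3→0: —
step 18 deliver 0→2: 2={foll,t=2,log=w}
step 19 deliver 2→0: 0={lead,t=2,log=w}
step 20 deliver 3→1: —
step 21 deliver 1→3: —
step 22 timeout(1): 1={cand,t=2,log=w}
step 23 propose(3,'s'): —
step 24 deliver 3→2: —
step 25 deliver 2→3: —
step 26 deliver 3→0: —
step 27 deliver 0→3: —

0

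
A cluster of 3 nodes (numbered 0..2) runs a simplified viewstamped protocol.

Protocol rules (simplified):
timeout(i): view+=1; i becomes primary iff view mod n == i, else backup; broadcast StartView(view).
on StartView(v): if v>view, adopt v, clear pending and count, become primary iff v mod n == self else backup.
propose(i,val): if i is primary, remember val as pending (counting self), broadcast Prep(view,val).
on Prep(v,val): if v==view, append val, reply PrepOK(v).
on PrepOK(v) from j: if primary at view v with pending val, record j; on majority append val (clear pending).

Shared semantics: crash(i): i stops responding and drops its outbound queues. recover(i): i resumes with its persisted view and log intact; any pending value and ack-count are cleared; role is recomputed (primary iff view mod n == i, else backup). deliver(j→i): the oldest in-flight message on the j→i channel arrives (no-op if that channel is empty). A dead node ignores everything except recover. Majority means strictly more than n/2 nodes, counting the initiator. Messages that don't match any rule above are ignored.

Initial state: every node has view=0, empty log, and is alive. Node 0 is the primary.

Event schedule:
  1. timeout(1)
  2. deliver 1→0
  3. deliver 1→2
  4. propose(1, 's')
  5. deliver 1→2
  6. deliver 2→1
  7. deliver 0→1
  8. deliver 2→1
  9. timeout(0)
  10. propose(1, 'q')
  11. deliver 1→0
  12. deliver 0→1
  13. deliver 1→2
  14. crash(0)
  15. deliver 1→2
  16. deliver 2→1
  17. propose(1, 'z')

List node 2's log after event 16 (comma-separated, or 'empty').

s,q

1. timeout(1):  <1:prim v1 ->
2. deliver 1→0:  <0:back v1 ->
3. deliver 1→2:  <2:back v1 ->
4. propose(1,'s'):  nop
5. deliver 1→2:  <2:back v1 s>
6. deliver 2→1:  <1:prim v1 s>
7. deliver 0→1:  nop
8. deliver 2→1:  nop
9. timeout(0):  <0:back v2 ->
10. propose(1,'q'):  nop
11. deliver 1→0:  nop
12. deliver 0→1:  <1:back v2 s>
13. deliver 1→2:  <2:back v1 s,q>
14. crash(0):  <0:✗back v2 ->
15. deliver 1→2:  nop
16. deliver 2→1:  nop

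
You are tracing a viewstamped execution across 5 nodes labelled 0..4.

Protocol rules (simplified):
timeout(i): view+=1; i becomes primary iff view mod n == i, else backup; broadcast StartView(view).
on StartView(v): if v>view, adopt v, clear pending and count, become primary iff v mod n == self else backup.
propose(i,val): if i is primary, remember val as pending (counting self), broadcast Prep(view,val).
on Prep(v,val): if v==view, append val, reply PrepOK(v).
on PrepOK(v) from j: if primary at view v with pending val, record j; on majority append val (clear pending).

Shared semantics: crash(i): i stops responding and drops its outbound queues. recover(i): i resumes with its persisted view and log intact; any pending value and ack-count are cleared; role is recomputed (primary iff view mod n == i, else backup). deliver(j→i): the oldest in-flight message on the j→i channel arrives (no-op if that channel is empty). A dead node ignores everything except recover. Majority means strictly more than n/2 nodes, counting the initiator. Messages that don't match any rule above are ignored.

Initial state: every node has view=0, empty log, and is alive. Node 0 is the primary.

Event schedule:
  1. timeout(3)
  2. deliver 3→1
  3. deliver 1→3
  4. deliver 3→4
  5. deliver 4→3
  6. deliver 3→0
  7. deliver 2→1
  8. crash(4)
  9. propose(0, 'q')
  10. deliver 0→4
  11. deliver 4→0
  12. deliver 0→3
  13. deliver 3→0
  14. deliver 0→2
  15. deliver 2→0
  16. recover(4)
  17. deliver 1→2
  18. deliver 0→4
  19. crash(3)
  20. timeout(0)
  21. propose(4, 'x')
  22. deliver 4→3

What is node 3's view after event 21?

1

1. timeout(3):  <3:back v1 ->
2. deliver 3→1:  <1:prim v1 ->
3. deliver 1→3:  nop
4. deliver 3→4:  <4:back v1 ->
5. deliver 4→3:  nop
6. deliver 3→0:  <0:back v1 ->
7. deliver 2→1:  nop
8. crash(4):  <4:✗back v1 ->
9. propose(0,'q'):  nop
10. deliver 0→4:  nop
11. deliver 4→0:  nop
12. deliver 0→3:  nop
13. deliver 3→0:  nop
14. deliver 0→2:  nop
15. deliver 2→0:  nop
16. recover(4):  <4:back v1 ->
17. deliver 1→2:  nop
18. deliver 0→4:  nop
19. crash(3):  <3:✗back v1 ->
20. timeout(0):  <0:back v2 ->
21. propose(4,'x'):  nop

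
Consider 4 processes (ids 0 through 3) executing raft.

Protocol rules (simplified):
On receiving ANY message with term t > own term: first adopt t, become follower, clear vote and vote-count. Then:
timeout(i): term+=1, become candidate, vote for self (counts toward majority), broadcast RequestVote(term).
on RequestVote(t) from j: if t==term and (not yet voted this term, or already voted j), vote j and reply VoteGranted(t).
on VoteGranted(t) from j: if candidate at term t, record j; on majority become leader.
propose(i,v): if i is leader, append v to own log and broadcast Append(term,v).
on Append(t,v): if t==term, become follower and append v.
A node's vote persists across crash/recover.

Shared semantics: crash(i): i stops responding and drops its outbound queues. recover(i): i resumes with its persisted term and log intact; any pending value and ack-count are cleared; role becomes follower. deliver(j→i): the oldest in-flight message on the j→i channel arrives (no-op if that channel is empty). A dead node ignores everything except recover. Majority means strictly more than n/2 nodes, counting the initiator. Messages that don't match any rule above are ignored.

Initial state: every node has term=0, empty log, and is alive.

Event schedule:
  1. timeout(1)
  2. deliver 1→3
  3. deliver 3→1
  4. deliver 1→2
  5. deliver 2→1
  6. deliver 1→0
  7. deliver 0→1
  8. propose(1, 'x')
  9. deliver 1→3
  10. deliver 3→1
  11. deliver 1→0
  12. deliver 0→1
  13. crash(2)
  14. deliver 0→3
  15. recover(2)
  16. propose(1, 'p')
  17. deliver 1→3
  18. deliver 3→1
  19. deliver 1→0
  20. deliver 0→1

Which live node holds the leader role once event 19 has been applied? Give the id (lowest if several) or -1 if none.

1. timeout(1):  <1:cand t1 ->
2. deliver 1→3:  <3:foll t1 ->
3. deliver 3→1:  nop
4. deliver 1→2:  <2:foll t1 ->
5. deliver 2→1:  <1:lead t1 ->
6. deliver 1→0:  <0:foll t1 ->
7. deliver 0→1:  nop
8. propose(1,'x'):  <1:lead t1 x>
9. deliver 1→3:  <3:foll t1 x>
10. deliver 3→1:  nop
11. deliver 1→0:  <0:foll t1 x>
12. deliver 0→1:  nop
13. crash(2):  <2:✗foll t1 ->
14. deliver 0→3:  nop
15. recover(2):  <2:foll t1 ->
16. propose(1,'p'):  <1:lead t1 x,p>
17. deliver 1→3:  <3:foll t1 x,p>
18. deliver 3→1:  nop
19. deliver 1→0:  <0:foll t1 x,p>

1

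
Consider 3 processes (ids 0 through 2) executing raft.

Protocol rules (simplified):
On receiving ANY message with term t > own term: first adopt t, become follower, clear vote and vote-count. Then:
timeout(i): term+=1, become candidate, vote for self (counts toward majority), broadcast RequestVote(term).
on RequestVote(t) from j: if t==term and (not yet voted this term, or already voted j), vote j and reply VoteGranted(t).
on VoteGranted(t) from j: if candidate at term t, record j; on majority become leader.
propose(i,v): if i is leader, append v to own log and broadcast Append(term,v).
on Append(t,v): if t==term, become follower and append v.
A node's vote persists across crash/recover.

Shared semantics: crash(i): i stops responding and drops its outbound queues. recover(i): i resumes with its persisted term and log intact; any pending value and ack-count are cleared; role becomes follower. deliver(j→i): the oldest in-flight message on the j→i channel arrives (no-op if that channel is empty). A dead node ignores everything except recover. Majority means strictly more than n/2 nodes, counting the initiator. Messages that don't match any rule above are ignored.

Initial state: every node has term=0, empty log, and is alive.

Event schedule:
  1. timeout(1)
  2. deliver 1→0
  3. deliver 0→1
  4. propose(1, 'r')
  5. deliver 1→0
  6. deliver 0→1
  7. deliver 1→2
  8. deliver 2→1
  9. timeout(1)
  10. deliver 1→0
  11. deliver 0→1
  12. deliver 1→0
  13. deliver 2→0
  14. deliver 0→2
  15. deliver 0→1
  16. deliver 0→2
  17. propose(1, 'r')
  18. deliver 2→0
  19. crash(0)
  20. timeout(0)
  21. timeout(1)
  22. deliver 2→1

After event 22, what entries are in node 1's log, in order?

r,r

e1 timeout(1): 1[cand,t=1,-]
e2 deliver 1→0: 0[foll,t=1,-]
e3 deliver 0→1: 1[lead,t=1,-]
e4 propose(1,'r'): 1[lead,t=1,r]
e5 deliver 1→0: 0[foll,t=1,r]
e6 deliver 0→1: ·
e7 deliver 1→2: 2[foll,t=1,-]
e8 deliver 2→1: ·
e9 timeout(1): 1[cand,t=2,r]
e10 deliver 1→0: 0[foll,t=2,r]
e11 deliver 0→1: 1[lead,t=2,r]
e12 deliver 1→0: ·
e13 deliver 2→0: ·
e14 deliver 0→2: ·
e15 deliver 0→1: ·
e16 deliver 0→2: ·
e17 propose(1,'r'): 1[lead,t=2,r,r]
e18 deliver 2→0: ·
e19 crash(0): 0[✗foll,t=2,r]
e20 timeout(0): ·
e21 timeout(1): 1[cand,t=3,r,r]
e22 deliver 2→1: ·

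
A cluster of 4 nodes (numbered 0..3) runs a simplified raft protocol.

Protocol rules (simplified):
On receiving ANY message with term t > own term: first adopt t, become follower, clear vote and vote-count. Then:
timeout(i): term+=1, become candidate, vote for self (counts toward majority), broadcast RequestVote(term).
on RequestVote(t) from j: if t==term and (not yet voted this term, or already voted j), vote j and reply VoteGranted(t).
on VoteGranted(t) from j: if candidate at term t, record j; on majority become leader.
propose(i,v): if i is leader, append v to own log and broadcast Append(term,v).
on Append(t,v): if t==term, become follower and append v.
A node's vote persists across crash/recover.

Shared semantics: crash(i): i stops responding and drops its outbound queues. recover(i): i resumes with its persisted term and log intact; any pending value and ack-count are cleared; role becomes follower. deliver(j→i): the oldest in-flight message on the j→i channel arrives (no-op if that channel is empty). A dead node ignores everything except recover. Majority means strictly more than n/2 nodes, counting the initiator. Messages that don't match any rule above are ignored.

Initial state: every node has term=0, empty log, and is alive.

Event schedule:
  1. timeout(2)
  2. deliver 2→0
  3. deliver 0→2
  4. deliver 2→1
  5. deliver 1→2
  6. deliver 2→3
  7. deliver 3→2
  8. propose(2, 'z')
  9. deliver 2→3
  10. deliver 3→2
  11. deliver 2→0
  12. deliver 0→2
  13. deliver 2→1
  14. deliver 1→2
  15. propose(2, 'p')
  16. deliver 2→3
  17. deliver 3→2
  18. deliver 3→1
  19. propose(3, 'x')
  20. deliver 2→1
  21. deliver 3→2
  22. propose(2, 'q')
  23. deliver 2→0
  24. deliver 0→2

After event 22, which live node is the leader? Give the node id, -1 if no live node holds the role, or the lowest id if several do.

1. timeout(2):  <2:cand t1 ->
2. deliver 2→0:  <0:foll t1 ->
3. deliver 0→2:  nop
4. deliver 2→1:  <1:foll t1 ->
5. deliver 1→2:  <2:lead t1 ->
6. deliver 2→3:  <3:foll t1 ->
7. deliver 3→2:  nop
8. propose(2,'z'):  <2:lead t1 z>
9. deliver 2→3:  <3:foll t1 z>
10. deliver 3→2:  nop
11. deliver 2→0:  <0:foll t1 z>
12. deliver 0→2:  nop
13. deliver 2→1:  <1:foll t1 z>
14. deliver 1→2:  nop
15. propose(2,'p'):  <2:lead t1 z,p>
16. deliver 2→3:  <3:foll t1 z,p>
17. deliver 3→2:  nop
18. deliver 3→1:  nop
19. propose(3,'x'):  nop
20. deliver 2→1:  <1:foll t1 z,p>
21. deliver 3→2:  nop
22. propose(2,'q'):  <2:lead t1 z,p,q>

2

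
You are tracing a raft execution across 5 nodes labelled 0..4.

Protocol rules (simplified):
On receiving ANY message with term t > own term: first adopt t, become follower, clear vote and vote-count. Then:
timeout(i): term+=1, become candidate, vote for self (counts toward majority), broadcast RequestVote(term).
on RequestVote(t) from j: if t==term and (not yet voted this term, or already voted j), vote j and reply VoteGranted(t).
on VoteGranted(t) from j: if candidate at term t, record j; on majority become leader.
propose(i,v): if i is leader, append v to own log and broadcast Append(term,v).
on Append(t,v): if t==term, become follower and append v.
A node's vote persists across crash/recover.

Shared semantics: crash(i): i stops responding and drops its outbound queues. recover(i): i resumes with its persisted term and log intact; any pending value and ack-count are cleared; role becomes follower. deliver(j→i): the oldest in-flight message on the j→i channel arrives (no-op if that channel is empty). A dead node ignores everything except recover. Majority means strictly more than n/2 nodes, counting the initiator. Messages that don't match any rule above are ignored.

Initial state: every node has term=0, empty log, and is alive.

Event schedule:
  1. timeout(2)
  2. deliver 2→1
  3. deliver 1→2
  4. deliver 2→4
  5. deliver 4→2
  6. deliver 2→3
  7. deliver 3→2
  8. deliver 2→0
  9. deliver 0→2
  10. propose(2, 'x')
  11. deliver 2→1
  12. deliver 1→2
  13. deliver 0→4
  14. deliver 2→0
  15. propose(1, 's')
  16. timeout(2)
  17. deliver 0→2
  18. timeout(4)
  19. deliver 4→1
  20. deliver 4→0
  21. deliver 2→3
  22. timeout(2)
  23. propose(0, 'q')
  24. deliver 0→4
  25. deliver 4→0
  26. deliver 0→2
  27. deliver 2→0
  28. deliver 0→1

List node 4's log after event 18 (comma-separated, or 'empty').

step 1 timeout(2): 2={cand,t=1,log=-}
step 2 deliver 2→1: 1={foll,t=1,log=-}
step 3 deliver 1→2: —
step 4 deliver 2→4: 4={foll,t=1,log=-}
step 5 deliver 4→2: 2={lead,t=1,log=-}
step 6 deliver 2→3: 3={foll,t=1,log=-}
step 7 deliver 3→2: —
step 8 deliver 2→0: 0={foll,t=1,log=-}
step 9 deliver 0→2: —
step 10 propose(2,'x'): 2={lead,t=1,log=x}
step 11 deliver 2→1: 1={foll,t=1,log=x}
step 12 deliver 1→2: —
step 13 deliver 0→4: —
step 14 deliver 2→0: 0={foll,t=1,log=x}
step 15 propose(1,'s'): —
step 16 timeout(2): 2={cand,t=2,log=x}
step 17 deliver 0→2: —
step 18 timeout(4): 4={cand,t=2,log=-}

empty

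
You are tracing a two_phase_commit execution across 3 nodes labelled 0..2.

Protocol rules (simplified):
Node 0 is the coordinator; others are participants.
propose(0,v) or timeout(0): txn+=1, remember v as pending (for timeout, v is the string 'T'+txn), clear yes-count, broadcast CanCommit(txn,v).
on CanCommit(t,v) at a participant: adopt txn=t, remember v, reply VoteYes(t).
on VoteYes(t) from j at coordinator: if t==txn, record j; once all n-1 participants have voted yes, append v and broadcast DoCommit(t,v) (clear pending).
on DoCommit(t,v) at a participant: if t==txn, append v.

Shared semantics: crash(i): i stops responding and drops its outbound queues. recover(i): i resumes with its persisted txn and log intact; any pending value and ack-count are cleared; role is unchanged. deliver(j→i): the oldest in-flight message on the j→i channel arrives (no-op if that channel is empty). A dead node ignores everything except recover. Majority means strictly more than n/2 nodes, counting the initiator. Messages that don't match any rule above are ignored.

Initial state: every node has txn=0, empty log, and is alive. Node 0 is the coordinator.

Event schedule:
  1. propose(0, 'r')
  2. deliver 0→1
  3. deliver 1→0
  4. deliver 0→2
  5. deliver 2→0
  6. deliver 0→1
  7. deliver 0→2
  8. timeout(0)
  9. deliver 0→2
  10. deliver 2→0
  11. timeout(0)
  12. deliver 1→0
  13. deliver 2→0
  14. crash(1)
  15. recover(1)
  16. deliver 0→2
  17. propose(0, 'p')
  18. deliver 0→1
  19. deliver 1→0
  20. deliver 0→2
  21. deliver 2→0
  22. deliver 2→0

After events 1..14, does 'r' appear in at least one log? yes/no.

yes

1. propose(0,'r'):  <0:coor t1 ->
2. deliver 0→1:  <1:part t1 ->
3. deliver 1→0:  nop
4. deliver 0→2:  <2:part t1 ->
5. deliver 2→0:  <0:coor t1 r>
6. deliver 0→1:  <1:part t1 r>
7. deliver 0→2:  <2:part t1 r>
8. timeout(0):  <0:coor t2 r>
9. deliver 0→2:  <2:part t2 r>
10. deliver 2→0:  nop
11. timeout(0):  <0:coor t3 r>
12. deliver 1→0:  nop
13. deliver 2→0:  nop
14. crash(1):  <1:✗part t1 r>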